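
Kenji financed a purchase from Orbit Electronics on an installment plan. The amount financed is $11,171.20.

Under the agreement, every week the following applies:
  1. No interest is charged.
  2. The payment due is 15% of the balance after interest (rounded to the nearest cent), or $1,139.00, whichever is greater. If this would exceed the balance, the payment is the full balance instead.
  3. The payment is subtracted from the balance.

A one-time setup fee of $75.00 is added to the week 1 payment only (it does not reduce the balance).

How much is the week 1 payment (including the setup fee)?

$1,750.68

Week 1: $11,171.20 − $1,675.68 (+ $75.00 fee) → $9,495.52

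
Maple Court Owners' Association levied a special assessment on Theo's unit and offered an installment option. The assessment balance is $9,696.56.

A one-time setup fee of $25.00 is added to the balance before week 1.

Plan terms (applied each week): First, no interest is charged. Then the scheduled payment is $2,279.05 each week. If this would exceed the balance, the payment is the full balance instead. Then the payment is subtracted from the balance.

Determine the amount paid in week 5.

$605.36

Week 1: opening $9,721.56; payment $2,279.05; balance $7,442.51
Week 2: opening $7,442.51; payment $2,279.05; balance $5,163.46
Week 3: opening $5,163.46; payment $2,279.05; balance $2,884.41
Week 4: opening $2,884.41; payment $2,279.05; balance $605.36
Week 5: opening $605.36; payment $605.36; balance $0.00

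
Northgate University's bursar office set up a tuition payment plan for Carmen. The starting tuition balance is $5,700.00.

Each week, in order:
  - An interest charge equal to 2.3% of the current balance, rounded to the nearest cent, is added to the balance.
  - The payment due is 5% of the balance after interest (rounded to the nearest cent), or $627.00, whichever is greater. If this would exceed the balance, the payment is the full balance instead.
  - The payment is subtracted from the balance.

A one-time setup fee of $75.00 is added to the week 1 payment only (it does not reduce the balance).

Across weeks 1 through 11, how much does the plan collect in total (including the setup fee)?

$6,544.45

# | Opening | Interest | Payment | Fee | End bal
1 | $5,700.00 | $131.10 | $627.00 | $75.00 | $5,204.10
2 | $5,204.10 | $119.69 | $627.00 | — | $4,696.79
3 | $4,696.79 | $108.03 | $627.00 | — | $4,177.82
4 | $4,177.82 | $96.09 | $627.00 | — | $3,646.91
5 | $3,646.91 | $83.88 | $627.00 | — | $3,103.79
6 | $3,103.79 | $71.39 | $627.00 | — | $2,548.18
7 | $2,548.18 | $58.61 | $627.00 | — | $1,979.79
8 | $1,979.79 | $45.54 | $627.00 | — | $1,398.33
9 | $1,398.33 | $32.16 | $627.00 | — | $803.49
10 | $803.49 | $18.48 | $627.00 | — | $194.97
11 | $194.97 | $4.48 | $199.45 | — | $0.00
Total paid: $6,544.45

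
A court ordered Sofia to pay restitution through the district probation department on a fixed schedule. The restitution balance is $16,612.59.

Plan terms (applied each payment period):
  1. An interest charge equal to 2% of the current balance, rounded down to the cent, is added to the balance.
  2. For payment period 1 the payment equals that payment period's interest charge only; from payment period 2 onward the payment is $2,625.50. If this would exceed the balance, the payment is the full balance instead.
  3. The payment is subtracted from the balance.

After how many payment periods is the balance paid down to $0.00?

Payment period 1: $16,612.59 +$332.25 interest = $16,944.84; pay $332.25 → $16,612.59
Payment period 2: $16,612.59 +$332.25 interest = $16,944.84; pay $2,625.50 → $14,319.34
Payment period 3: $14,319.34 +$286.38 interest = $14,605.72; pay $2,625.50 → $11,980.22
Payment period 4: $11,980.22 +$239.60 interest = $12,219.82; pay $2,625.50 → $9,594.32
Payment period 5: $9,594.32 +$191.88 interest = $9,786.20; pay $2,625.50 → $7,160.70
Payment period 6: $7,160.70 +$143.21 interest = $7,303.91; pay $2,625.50 → $4,678.41
Payment period 7: $4,678.41 +$93.56 interest = $4,771.97; pay $2,625.50 → $2,146.47
Payment period 8: $2,146.47 +$42.92 interest = $2,189.39; pay $2,189.39 → $0.00
Balance reaches $0.00 in payment period 8.

8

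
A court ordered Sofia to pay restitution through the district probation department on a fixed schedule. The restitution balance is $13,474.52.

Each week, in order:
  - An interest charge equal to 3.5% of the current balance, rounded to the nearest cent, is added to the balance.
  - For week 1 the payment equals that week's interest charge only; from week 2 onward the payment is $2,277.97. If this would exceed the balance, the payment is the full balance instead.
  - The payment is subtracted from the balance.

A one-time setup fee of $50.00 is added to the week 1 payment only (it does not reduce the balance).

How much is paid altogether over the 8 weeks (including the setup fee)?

$15,889.50

Week 1: opening $13,474.52; interest $471.61 → $13,946.13; payment $471.61 (+ $50.00 fee); balance $13,474.52
Week 2: opening $13,474.52; interest $471.61 → $13,946.13; payment $2,277.97; balance $11,668.16
Week 3: opening $11,668.16; interest $408.39 → $12,076.55; payment $2,277.97; balance $9,798.58
Week 4: opening $9,798.58; interest $342.95 → $10,141.53; payment $2,277.97; balance $7,863.56
Week 5: opening $7,863.56; interest $275.22 → $8,138.78; payment $2,277.97; balance $5,860.81
Week 6: opening $5,860.81; interest $205.13 → $6,065.94; payment $2,277.97; balance $3,787.97
Week 7: opening $3,787.97; interest $132.58 → $3,920.55; payment $2,277.97; balance $1,642.58
Week 8: opening $1,642.58; interest $57.49 → $1,700.07; payment $1,700.07; balance $0.00
Total paid: $15,889.50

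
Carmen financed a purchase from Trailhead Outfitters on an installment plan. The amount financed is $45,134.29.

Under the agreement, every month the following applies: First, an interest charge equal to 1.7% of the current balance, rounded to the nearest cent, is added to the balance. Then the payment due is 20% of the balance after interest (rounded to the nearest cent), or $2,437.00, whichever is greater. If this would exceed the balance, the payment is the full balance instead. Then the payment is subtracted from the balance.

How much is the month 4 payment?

# | Opening | Interest | Payment | End bal
1 | $45,134.29 | $767.28 | $9,180.31 | $36,721.26
2 | $36,721.26 | $624.26 | $7,469.10 | $29,876.42
3 | $29,876.42 | $507.90 | $6,076.86 | $24,307.46
4 | $24,307.46 | $413.23 | $4,944.14 | $19,776.55

$4,944.14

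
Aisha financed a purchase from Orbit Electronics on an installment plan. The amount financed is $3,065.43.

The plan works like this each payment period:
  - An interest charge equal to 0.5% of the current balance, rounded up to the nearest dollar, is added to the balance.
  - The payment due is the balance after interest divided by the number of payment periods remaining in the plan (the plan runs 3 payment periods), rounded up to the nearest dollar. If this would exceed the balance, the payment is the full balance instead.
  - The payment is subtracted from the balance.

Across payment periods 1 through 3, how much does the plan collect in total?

Payment period 1: $3,065.43 +$16.00 interest = $3,081.43; pay $1,028.00 → $2,053.43
Payment period 2: $2,053.43 +$11.00 interest = $2,064.43; pay $1,033.00 → $1,031.43
Payment period 3: $1,031.43 +$6.00 interest = $1,037.43; pay $1,037.43 → $0.00
Total paid: $3,098.43

$3,098.43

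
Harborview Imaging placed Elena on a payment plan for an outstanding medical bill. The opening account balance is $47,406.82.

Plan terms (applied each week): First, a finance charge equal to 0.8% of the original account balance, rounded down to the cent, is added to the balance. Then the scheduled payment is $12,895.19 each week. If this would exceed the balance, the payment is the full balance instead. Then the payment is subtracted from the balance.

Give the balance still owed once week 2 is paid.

$22,374.94

# | Opening | Interest | Payment | End bal
1 | $47,406.82 | $379.25 | $12,895.19 | $34,890.88
2 | $34,890.88 | $379.25 | $12,895.19 | $22,374.94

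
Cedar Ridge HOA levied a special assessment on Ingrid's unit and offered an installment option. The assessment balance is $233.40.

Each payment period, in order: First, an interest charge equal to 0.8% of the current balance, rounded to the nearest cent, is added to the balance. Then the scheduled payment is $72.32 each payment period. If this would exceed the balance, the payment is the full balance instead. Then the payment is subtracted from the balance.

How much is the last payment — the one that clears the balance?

Payment period 1: $233.40 +$1.87 interest = $235.27; pay $72.32 → $162.95
Payment period 2: $162.95 +$1.30 interest = $164.25; pay $72.32 → $91.93
Payment period 3: $91.93 +$0.74 interest = $92.67; pay $72.32 → $20.35
Payment period 4: $20.35 +$0.16 interest = $20.51; pay $20.51 → $0.00

$20.51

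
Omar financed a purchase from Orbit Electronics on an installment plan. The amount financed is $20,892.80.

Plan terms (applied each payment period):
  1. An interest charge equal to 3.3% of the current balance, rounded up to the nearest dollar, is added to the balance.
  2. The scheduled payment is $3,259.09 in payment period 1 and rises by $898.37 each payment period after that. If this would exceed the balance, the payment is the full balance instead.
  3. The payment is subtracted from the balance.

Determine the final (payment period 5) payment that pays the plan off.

Payment period 1: opening $20,892.80; interest $690.00 → $21,582.80; payment $3,259.09; balance $18,323.71
Payment period 2: opening $18,323.71; interest $605.00 → $18,928.71; payment $4,157.46; balance $14,771.25
Payment period 3: opening $14,771.25; interest $488.00 → $15,259.25; payment $5,055.83; balance $10,203.42
Payment period 4: opening $10,203.42; interest $337.00 → $10,540.42; payment $5,954.20; balance $4,586.22
Payment period 5: opening $4,586.22; interest $152.00 → $4,738.22; payment $4,738.22; balance $0.00

$4,738.22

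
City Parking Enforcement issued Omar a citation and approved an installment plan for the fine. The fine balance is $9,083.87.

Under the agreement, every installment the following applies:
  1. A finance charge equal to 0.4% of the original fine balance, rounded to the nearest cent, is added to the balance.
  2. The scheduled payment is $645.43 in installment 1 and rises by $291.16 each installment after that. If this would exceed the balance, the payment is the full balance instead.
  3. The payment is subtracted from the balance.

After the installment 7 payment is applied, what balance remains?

Installment 1: $9,083.87 +$36.34 interest = $9,120.21; pay $645.43 → $8,474.78
Installment 2: $8,474.78 +$36.34 interest = $8,511.12; pay $936.59 → $7,574.53
Installment 3: $7,574.53 +$36.34 interest = $7,610.87; pay $1,227.75 → $6,383.12
Installment 4: $6,383.12 +$36.34 interest = $6,419.46; pay $1,518.91 → $4,900.55
Installment 5: $4,900.55 +$36.34 interest = $4,936.89; pay $1,810.07 → $3,126.82
Installment 6: $3,126.82 +$36.34 interest = $3,163.16; pay $2,101.23 → $1,061.93
Installment 7: $1,061.93 +$36.34 interest = $1,098.27; pay $1,098.27 → $0.00

$0.00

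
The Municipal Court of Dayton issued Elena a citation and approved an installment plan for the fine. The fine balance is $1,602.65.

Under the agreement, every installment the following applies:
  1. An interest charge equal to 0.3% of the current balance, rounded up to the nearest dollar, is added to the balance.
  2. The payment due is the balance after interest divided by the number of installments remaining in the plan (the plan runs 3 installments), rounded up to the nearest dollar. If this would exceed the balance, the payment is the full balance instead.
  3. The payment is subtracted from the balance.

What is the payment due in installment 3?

Installment 1: opening $1,602.65; interest $5.00 → $1,607.65; payment $536.00; balance $1,071.65
Installment 2: opening $1,071.65; interest $4.00 → $1,075.65; payment $538.00; balance $537.65
Installment 3: opening $537.65; interest $2.00 → $539.65; payment $539.65; balance $0.00

$539.65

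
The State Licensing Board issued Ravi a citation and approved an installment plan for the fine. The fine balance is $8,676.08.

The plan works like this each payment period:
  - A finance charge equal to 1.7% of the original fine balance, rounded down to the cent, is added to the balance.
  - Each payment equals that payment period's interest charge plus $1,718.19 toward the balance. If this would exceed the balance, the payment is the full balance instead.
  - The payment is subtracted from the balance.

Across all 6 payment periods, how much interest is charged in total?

$884.94

# | Opening | Interest | Payment | End bal
1 | $8,676.08 | $147.49 | $1,865.68 | $6,957.89
2 | $6,957.89 | $147.49 | $1,865.68 | $5,239.70
3 | $5,239.70 | $147.49 | $1,865.68 | $3,521.51
4 | $3,521.51 | $147.49 | $1,865.68 | $1,803.32
5 | $1,803.32 | $147.49 | $1,865.68 | $85.13
6 | $85.13 | $147.49 | $232.62 | $0.00
Total interest: $147.49 + $147.49 + $147.49 + $147.49 + $147.49 + $147.49 = $884.94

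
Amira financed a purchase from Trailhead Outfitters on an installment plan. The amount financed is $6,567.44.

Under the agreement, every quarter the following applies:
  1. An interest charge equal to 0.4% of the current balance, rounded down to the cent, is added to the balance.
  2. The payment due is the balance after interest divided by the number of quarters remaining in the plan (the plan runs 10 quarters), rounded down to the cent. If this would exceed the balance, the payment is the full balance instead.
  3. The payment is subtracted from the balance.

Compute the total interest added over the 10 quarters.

Quarter 1: opening $6,567.44; interest $26.26 → $6,593.70; payment $659.37; balance $5,934.33
Quarter 2: opening $5,934.33; interest $23.73 → $5,958.06; payment $662.00; balance $5,296.06
Quarter 3: opening $5,296.06; interest $21.18 → $5,317.24; payment $664.65; balance $4,652.59
Quarter 4: opening $4,652.59; interest $18.61 → $4,671.20; payment $667.31; balance $4,003.89
Quarter 5: opening $4,003.89; interest $16.01 → $4,019.90; payment $669.98; balance $3,349.92
Quarter 6: opening $3,349.92; interest $13.39 → $3,363.31; payment $672.66; balance $2,690.65
Quarter 7: opening $2,690.65; interest $10.76 → $2,701.41; payment $675.35; balance $2,026.06
Quarter 8: opening $2,026.06; interest $8.10 → $2,034.16; payment $678.05; balance $1,356.11
Quarter 9: opening $1,356.11; interest $5.42 → $1,361.53; payment $680.76; balance $680.77
Quarter 10: opening $680.77; interest $2.72 → $683.49; payment $683.49; balance $0.00
Total interest: $26.26 + $23.73 + $21.18 + $18.61 + $16.01 + $13.39 + $10.76 + $8.10 + $5.42 + $2.72 = $146.18

$146.18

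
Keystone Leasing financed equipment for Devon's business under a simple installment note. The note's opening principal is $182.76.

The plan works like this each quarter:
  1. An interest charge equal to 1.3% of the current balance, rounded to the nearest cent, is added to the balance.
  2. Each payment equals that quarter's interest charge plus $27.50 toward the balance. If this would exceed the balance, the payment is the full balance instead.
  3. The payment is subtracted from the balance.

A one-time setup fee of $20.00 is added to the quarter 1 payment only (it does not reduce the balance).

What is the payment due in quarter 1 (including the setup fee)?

$49.88

Quarter 1: opening $182.76; interest $2.38 → $185.14; payment $29.88 (+ $20.00 fee); balance $155.26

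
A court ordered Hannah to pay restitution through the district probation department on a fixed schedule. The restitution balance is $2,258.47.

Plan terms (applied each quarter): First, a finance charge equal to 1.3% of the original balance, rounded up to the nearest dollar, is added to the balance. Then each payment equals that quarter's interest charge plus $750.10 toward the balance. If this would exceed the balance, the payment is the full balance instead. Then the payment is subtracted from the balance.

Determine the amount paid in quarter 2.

$780.10

# | Opening | Interest | Payment | End bal
1 | $2,258.47 | $30.00 | $780.10 | $1,508.37
2 | $1,508.37 | $30.00 | $780.10 | $758.27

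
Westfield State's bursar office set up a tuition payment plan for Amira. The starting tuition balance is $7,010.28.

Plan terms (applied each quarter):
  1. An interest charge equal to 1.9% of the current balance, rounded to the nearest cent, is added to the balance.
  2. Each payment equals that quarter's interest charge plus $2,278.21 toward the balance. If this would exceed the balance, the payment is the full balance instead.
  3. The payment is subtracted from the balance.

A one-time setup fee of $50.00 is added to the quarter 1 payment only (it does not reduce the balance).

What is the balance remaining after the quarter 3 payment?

$175.65

Quarter 1: $7,010.28 +$133.20 interest = $7,143.48; pay $2,411.41 (+ $50.00 fee) → $4,732.07
Quarter 2: $4,732.07 +$89.91 interest = $4,821.98; pay $2,368.12 → $2,453.86
Quarter 3: $2,453.86 +$46.62 interest = $2,500.48; pay $2,324.83 → $175.65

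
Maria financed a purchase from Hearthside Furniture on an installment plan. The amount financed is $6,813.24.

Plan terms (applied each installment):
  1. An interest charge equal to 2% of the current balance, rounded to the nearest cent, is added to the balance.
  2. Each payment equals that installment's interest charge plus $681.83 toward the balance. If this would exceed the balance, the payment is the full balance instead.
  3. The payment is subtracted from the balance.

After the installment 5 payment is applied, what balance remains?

$3,404.09

Installment 1: opening $6,813.24; interest $136.26 → $6,949.50; payment $818.09; balance $6,131.41
Installment 2: opening $6,131.41; interest $122.63 → $6,254.04; payment $804.46; balance $5,449.58
Installment 3: opening $5,449.58; interest $108.99 → $5,558.57; payment $790.82; balance $4,767.75
Installment 4: opening $4,767.75; interest $95.36 → $4,863.11; payment $777.19; balance $4,085.92
Installment 5: opening $4,085.92; interest $81.72 → $4,167.64; payment $763.55; balance $3,404.09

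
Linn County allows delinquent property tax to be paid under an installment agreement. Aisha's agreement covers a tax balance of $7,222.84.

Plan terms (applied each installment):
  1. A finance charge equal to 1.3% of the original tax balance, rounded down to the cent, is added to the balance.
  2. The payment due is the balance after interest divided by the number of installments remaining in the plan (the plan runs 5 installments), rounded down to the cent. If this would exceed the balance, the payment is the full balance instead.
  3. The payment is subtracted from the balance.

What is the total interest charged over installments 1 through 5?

Installment 1: opening $7,222.84; interest $93.89 → $7,316.73; payment $1,463.34; balance $5,853.39
Installment 2: opening $5,853.39; interest $93.89 → $5,947.28; payment $1,486.82; balance $4,460.46
Installment 3: opening $4,460.46; interest $93.89 → $4,554.35; payment $1,518.11; balance $3,036.24
Installment 4: opening $3,036.24; interest $93.89 → $3,130.13; payment $1,565.06; balance $1,565.07
Installment 5: opening $1,565.07; interest $93.89 → $1,658.96; payment $1,658.96; balance $0.00
Total interest: $93.89 + $93.89 + $93.89 + $93.89 + $93.89 = $469.45

$469.45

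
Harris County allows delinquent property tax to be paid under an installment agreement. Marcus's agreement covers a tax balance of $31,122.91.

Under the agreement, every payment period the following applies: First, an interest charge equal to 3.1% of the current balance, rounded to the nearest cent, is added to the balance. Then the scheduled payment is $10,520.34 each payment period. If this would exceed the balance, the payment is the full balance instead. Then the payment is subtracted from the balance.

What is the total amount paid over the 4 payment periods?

$33,167.80

Payment period 1: opening $31,122.91; interest $964.81 → $32,087.72; payment $10,520.34; balance $21,567.38
Payment period 2: opening $21,567.38; interest $668.59 → $22,235.97; payment $10,520.34; balance $11,715.63
Payment period 3: opening $11,715.63; interest $363.18 → $12,078.81; payment $10,520.34; balance $1,558.47
Payment period 4: opening $1,558.47; interest $48.31 → $1,606.78; payment $1,606.78; balance $0.00
Total paid: $33,167.80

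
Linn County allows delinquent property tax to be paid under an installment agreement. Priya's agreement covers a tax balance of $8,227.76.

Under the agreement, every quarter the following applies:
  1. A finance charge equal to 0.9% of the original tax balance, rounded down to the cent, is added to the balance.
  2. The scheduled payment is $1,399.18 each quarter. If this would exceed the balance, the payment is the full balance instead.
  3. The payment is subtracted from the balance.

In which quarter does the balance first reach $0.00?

# | Opening | Interest | Payment | End bal
1 | $8,227.76 | $74.04 | $1,399.18 | $6,902.62
2 | $6,902.62 | $74.04 | $1,399.18 | $5,577.48
3 | $5,577.48 | $74.04 | $1,399.18 | $4,252.34
4 | $4,252.34 | $74.04 | $1,399.18 | $2,927.20
5 | $2,927.20 | $74.04 | $1,399.18 | $1,602.06
6 | $1,602.06 | $74.04 | $1,399.18 | $276.92
7 | $276.92 | $74.04 | $350.96 | $0.00
Balance reaches $0.00 in quarter 7.

7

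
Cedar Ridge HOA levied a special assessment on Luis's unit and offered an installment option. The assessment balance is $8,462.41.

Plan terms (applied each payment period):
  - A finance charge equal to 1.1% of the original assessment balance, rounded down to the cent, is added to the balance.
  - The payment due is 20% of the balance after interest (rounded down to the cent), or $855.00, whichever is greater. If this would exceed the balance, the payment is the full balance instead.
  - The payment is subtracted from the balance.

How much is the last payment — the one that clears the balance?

$731.44

# | Opening | Interest | Payment | End bal
1 | $8,462.41 | $93.08 | $1,711.09 | $6,844.40
2 | $6,844.40 | $93.08 | $1,387.49 | $5,549.99
3 | $5,549.99 | $93.08 | $1,128.61 | $4,514.46
4 | $4,514.46 | $93.08 | $921.50 | $3,686.04
5 | $3,686.04 | $93.08 | $855.00 | $2,924.12
6 | $2,924.12 | $93.08 | $855.00 | $2,162.20
7 | $2,162.20 | $93.08 | $855.00 | $1,400.28
8 | $1,400.28 | $93.08 | $855.00 | $638.36
9 | $638.36 | $93.08 | $731.44 | $0.00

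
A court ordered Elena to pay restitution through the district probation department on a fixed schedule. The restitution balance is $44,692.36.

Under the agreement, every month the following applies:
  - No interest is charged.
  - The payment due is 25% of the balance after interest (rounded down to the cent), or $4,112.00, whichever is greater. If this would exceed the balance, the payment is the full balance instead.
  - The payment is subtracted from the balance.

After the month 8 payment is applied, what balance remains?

$0.00

Month 1: opening $44,692.36; payment $11,173.09; balance $33,519.27
Month 2: opening $33,519.27; payment $8,379.81; balance $25,139.46
Month 3: opening $25,139.46; payment $6,284.86; balance $18,854.60
Month 4: opening $18,854.60; payment $4,713.65; balance $14,140.95
Month 5: opening $14,140.95; payment $4,112.00; balance $10,028.95
Month 6: opening $10,028.95; payment $4,112.00; balance $5,916.95
Month 7: opening $5,916.95; payment $4,112.00; balance $1,804.95
Month 8: opening $1,804.95; payment $1,804.95; balance $0.00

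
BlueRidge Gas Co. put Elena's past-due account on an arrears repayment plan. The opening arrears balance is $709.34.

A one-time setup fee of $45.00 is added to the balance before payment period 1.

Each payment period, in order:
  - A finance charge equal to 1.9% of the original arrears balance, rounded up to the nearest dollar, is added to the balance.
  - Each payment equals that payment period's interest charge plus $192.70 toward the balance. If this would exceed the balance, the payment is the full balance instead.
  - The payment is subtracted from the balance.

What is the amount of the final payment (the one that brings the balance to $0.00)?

# | Opening | Interest | Payment | End bal
1 | $754.34 | $14.00 | $206.70 | $561.64
2 | $561.64 | $14.00 | $206.70 | $368.94
3 | $368.94 | $14.00 | $206.70 | $176.24
4 | $176.24 | $14.00 | $190.24 | $0.00

$190.24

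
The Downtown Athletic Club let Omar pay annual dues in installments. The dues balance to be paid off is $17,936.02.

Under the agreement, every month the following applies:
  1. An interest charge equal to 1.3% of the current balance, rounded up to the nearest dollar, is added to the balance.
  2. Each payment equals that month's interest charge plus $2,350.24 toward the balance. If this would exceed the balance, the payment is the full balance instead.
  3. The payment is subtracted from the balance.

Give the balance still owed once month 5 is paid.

$6,184.82

Month 1: opening $17,936.02; interest $234.00 → $18,170.02; payment $2,584.24; balance $15,585.78
Month 2: opening $15,585.78; interest $203.00 → $15,788.78; payment $2,553.24; balance $13,235.54
Month 3: opening $13,235.54; interest $173.00 → $13,408.54; payment $2,523.24; balance $10,885.30
Month 4: opening $10,885.30; interest $142.00 → $11,027.30; payment $2,492.24; balance $8,535.06
Month 5: opening $8,535.06; interest $111.00 → $8,646.06; payment $2,461.24; balance $6,184.82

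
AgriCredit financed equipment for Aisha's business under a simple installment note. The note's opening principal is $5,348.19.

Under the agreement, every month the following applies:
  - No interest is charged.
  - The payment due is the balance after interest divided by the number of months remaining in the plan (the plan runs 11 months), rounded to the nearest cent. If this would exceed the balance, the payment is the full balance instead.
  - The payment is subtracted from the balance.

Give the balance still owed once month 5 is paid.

$2,917.19

Month 1: opening $5,348.19; payment $486.20; balance $4,861.99
Month 2: opening $4,861.99; payment $486.20; balance $4,375.79
Month 3: opening $4,375.79; payment $486.20; balance $3,889.59
Month 4: opening $3,889.59; payment $486.20; balance $3,403.39
Month 5: opening $3,403.39; payment $486.20; balance $2,917.19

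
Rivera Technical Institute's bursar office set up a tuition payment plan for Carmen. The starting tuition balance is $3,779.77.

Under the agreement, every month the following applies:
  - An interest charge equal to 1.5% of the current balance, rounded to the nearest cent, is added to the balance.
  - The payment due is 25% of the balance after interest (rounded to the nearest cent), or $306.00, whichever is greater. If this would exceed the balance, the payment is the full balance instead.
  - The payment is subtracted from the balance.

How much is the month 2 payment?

Month 1: opening $3,779.77; interest $56.70 → $3,836.47; payment $959.12; balance $2,877.35
Month 2: opening $2,877.35; interest $43.16 → $2,920.51; payment $730.13; balance $2,190.38

$730.13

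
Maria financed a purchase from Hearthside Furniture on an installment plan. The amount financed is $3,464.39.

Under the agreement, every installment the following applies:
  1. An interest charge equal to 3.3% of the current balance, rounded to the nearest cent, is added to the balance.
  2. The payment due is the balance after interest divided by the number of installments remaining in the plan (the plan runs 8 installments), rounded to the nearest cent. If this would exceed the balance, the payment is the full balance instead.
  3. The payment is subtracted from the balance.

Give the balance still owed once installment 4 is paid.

$1,972.42

Installment 1: $3,464.39 +$114.32 interest = $3,578.71; pay $447.34 → $3,131.37
Installment 2: $3,131.37 +$103.34 interest = $3,234.71; pay $462.10 → $2,772.61
Installment 3: $2,772.61 +$91.50 interest = $2,864.11; pay $477.35 → $2,386.76
Installment 4: $2,386.76 +$78.76 interest = $2,465.52; pay $493.10 → $1,972.42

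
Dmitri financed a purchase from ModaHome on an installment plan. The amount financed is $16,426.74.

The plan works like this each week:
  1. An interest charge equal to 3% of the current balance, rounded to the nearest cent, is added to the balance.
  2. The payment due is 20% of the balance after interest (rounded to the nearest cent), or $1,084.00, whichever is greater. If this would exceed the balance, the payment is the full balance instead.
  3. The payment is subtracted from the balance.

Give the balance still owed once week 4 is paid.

# | Opening | Interest | Payment | End bal
1 | $16,426.74 | $492.80 | $3,383.91 | $13,535.63
2 | $13,535.63 | $406.07 | $2,788.34 | $11,153.36
3 | $11,153.36 | $334.60 | $2,297.59 | $9,190.37
4 | $9,190.37 | $275.71 | $1,893.22 | $7,572.86

$7,572.86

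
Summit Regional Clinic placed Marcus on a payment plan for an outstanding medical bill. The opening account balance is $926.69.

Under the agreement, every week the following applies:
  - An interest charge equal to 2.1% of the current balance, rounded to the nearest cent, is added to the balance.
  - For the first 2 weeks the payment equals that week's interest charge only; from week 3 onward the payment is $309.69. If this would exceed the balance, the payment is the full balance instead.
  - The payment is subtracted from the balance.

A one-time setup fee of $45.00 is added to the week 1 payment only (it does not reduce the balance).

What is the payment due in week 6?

Week 1: $926.69 +$19.46 interest = $946.15; pay $19.46 (+ $45.00 fee) → $926.69
Week 2: $926.69 +$19.46 interest = $946.15; pay $19.46 → $926.69
Week 3: $926.69 +$19.46 interest = $946.15; pay $309.69 → $636.46
Week 4: $636.46 +$13.37 interest = $649.83; pay $309.69 → $340.14
Week 5: $340.14 +$7.14 interest = $347.28; pay $309.69 → $37.59
Week 6: $37.59 +$0.79 interest = $38.38; pay $38.38 → $0.00

$38.38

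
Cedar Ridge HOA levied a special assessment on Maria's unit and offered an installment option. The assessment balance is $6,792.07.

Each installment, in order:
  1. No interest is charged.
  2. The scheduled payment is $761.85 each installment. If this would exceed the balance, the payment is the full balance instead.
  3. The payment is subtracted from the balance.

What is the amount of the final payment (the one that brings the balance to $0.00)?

# | Opening | Payment | End bal
1 | $6,792.07 | $761.85 | $6,030.22
2 | $6,030.22 | $761.85 | $5,268.37
3 | $5,268.37 | $761.85 | $4,506.52
4 | $4,506.52 | $761.85 | $3,744.67
5 | $3,744.67 | $761.85 | $2,982.82
6 | $2,982.82 | $761.85 | $2,220.97
7 | $2,220.97 | $761.85 | $1,459.12
8 | $1,459.12 | $761.85 | $697.27
9 | $697.27 | $697.27 | $0.00

$697.27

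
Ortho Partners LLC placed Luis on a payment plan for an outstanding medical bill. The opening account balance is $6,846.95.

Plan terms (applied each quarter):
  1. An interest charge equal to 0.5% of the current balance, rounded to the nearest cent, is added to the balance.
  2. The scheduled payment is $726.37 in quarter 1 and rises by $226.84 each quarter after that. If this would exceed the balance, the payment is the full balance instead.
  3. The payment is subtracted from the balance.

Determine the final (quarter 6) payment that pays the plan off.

Quarter 1: $6,846.95 +$34.23 interest = $6,881.18; pay $726.37 → $6,154.81
Quarter 2: $6,154.81 +$30.77 interest = $6,185.58; pay $953.21 → $5,232.37
Quarter 3: $5,232.37 +$26.16 interest = $5,258.53; pay $1,180.05 → $4,078.48
Quarter 4: $4,078.48 +$20.39 interest = $4,098.87; pay $1,406.89 → $2,691.98
Quarter 5: $2,691.98 +$13.46 interest = $2,705.44; pay $1,633.73 → $1,071.71
Quarter 6: $1,071.71 +$5.36 interest = $1,077.07; pay $1,077.07 → $0.00

$1,077.07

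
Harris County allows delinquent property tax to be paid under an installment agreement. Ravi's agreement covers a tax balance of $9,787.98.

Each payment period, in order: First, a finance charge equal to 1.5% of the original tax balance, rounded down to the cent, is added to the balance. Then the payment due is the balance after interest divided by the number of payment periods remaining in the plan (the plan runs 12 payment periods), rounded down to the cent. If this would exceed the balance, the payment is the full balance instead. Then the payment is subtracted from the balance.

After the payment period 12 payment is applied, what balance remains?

Payment period 1: opening $9,787.98; interest $146.81 → $9,934.79; payment $827.89; balance $9,106.90
Payment period 2: opening $9,106.90; interest $146.81 → $9,253.71; payment $841.24; balance $8,412.47
Payment period 3: opening $8,412.47; interest $146.81 → $8,559.28; payment $855.92; balance $7,703.36
Payment period 4: opening $7,703.36; interest $146.81 → $7,850.17; payment $872.24; balance $6,977.93
Payment period 5: opening $6,977.93; interest $146.81 → $7,124.74; payment $890.59; balance $6,234.15
Payment period 6: opening $6,234.15; interest $146.81 → $6,380.96; payment $911.56; balance $5,469.40
Payment period 7: opening $5,469.40; interest $146.81 → $5,616.21; payment $936.03; balance $4,680.18
Payment period 8: opening $4,680.18; interest $146.81 → $4,826.99; payment $965.39; balance $3,861.60
Payment period 9: opening $3,861.60; interest $146.81 → $4,008.41; payment $1,002.10; balance $3,006.31
Payment period 10: opening $3,006.31; interest $146.81 → $3,153.12; payment $1,051.04; balance $2,102.08
Payment period 11: opening $2,102.08; interest $146.81 → $2,248.89; payment $1,124.44; balance $1,124.45
Payment period 12: opening $1,124.45; interest $146.81 → $1,271.26; payment $1,271.26; balance $0.00

$0.00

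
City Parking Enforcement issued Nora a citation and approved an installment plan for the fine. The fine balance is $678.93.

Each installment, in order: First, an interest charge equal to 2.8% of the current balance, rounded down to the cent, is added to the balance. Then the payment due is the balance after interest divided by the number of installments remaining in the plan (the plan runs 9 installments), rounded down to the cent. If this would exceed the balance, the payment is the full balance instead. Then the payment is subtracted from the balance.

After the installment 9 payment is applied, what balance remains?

$0.00

Installment 1: opening $678.93; interest $19.01 → $697.94; payment $77.54; balance $620.40
Installment 2: opening $620.40; interest $17.37 → $637.77; payment $79.72; balance $558.05
Installment 3: opening $558.05; interest $15.62 → $573.67; payment $81.95; balance $491.72
Installment 4: opening $491.72; interest $13.76 → $505.48; payment $84.24; balance $421.24
Installment 5: opening $421.24; interest $11.79 → $433.03; payment $86.60; balance $346.43
Installment 6: opening $346.43; interest $9.70 → $356.13; payment $89.03; balance $267.10
Installment 7: opening $267.10; interest $7.47 → $274.57; payment $91.52; balance $183.05
Installment 8: opening $183.05; interest $5.12 → $188.17; payment $94.08; balance $94.09
Installment 9: opening $94.09; interest $2.63 → $96.72; payment $96.72; balance $0.00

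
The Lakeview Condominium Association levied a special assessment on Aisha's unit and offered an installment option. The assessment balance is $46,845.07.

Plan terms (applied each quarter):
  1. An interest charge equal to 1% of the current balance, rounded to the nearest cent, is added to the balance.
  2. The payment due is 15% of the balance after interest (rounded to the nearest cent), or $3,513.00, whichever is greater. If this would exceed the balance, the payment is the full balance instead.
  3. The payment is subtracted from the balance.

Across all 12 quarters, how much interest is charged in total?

$2,592.43

Quarter 1: opening $46,845.07; interest $468.45 → $47,313.52; payment $7,097.03; balance $40,216.49
Quarter 2: opening $40,216.49; interest $402.16 → $40,618.65; payment $6,092.80; balance $34,525.85
Quarter 3: opening $34,525.85; interest $345.26 → $34,871.11; payment $5,230.67; balance $29,640.44
Quarter 4: opening $29,640.44; interest $296.40 → $29,936.84; payment $4,490.53; balance $25,446.31
Quarter 5: opening $25,446.31; interest $254.46 → $25,700.77; payment $3,855.12; balance $21,845.65
Quarter 6: opening $21,845.65; interest $218.46 → $22,064.11; payment $3,513.00; balance $18,551.11
Quarter 7: opening $18,551.11; interest $185.51 → $18,736.62; payment $3,513.00; balance $15,223.62
Quarter 8: opening $15,223.62; interest $152.24 → $15,375.86; payment $3,513.00; balance $11,862.86
Quarter 9: opening $11,862.86; interest $118.63 → $11,981.49; payment $3,513.00; balance $8,468.49
Quarter 10: opening $8,468.49; interest $84.68 → $8,553.17; payment $3,513.00; balance $5,040.17
Quarter 11: opening $5,040.17; interest $50.40 → $5,090.57; payment $3,513.00; balance $1,577.57
Quarter 12: opening $1,577.57; interest $15.78 → $1,593.35; payment $1,593.35; balance $0.00
Total interest: $468.45 + $402.16 + $345.26 + $296.40 + $254.46 + $218.46 + $185.51 + $152.24 + $118.63 + $84.68 + $50.40 + $15.78 = $2,592.43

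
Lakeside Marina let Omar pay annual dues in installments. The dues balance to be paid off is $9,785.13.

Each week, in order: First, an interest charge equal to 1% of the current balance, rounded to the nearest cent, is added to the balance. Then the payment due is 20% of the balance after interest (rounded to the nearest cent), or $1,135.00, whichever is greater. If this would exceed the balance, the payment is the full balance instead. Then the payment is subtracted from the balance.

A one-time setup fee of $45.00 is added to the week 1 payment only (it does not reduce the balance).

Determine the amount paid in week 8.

Week 1: opening $9,785.13; interest $97.85 → $9,882.98; payment $1,976.60 (+ $45.00 fee); balance $7,906.38
Week 2: opening $7,906.38; interest $79.06 → $7,985.44; payment $1,597.09; balance $6,388.35
Week 3: opening $6,388.35; interest $63.88 → $6,452.23; payment $1,290.45; balance $5,161.78
Week 4: opening $5,161.78; interest $51.62 → $5,213.40; payment $1,135.00; balance $4,078.40
Week 5: opening $4,078.40; interest $40.78 → $4,119.18; payment $1,135.00; balance $2,984.18
Week 6: opening $2,984.18; interest $29.84 → $3,014.02; payment $1,135.00; balance $1,879.02
Week 7: opening $1,879.02; interest $18.79 → $1,897.81; payment $1,135.00; balance $762.81
Week 8: opening $762.81; interest $7.63 → $770.44; payment $770.44; balance $0.00

$770.44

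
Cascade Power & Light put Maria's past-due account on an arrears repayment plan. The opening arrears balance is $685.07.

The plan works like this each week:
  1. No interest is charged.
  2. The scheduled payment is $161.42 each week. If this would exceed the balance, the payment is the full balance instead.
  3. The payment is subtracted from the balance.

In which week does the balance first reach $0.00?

# | Opening | Payment | End bal
1 | $685.07 | $161.42 | $523.65
2 | $523.65 | $161.42 | $362.23
3 | $362.23 | $161.42 | $200.81
4 | $200.81 | $161.42 | $39.39
5 | $39.39 | $39.39 | $0.00
Balance reaches $0.00 in week 5.

5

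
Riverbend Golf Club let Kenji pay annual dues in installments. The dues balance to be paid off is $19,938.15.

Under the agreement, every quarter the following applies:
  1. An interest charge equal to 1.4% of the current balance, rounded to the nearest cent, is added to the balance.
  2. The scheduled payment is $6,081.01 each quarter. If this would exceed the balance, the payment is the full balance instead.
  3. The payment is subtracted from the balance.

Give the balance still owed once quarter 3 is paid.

Quarter 1: opening $19,938.15; interest $279.13 → $20,217.28; payment $6,081.01; balance $14,136.27
Quarter 2: opening $14,136.27; interest $197.91 → $14,334.18; payment $6,081.01; balance $8,253.17
Quarter 3: opening $8,253.17; interest $115.54 → $8,368.71; payment $6,081.01; balance $2,287.70

$2,287.70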